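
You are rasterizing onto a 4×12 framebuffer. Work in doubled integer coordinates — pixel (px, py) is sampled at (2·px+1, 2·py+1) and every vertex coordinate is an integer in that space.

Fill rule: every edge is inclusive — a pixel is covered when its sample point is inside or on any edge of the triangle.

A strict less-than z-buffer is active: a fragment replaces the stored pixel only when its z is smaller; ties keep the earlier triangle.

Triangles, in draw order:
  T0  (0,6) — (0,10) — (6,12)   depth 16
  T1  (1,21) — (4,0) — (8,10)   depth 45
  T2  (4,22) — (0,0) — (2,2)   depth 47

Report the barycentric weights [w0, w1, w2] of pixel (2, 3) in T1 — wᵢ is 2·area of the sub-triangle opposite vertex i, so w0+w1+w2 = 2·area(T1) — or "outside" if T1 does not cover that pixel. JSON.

T0:
  2·area = 24  (B↔C swapped to make it positive)
  edge (0, 6)→(6, 12): d=(6,6) inclusive
  edge (6, 12)→(0, 10): d=(-6,-2) inclusive
  edge (0, 10)→(0, 6): d=(0,-4) inclusive
    (0,3)@(1, 7): e=[0,20,4] → X  [on edge]
    (1,3)@(3, 7): e=[-12,24,12] → .
    (0,4)@(1, 9): e=[12,8,4] → X
    (1,4)@(3, 9): e=[0,12,12] → X  [on edge]
    (2,4)@(5, 9): e=[-12,16,20] → .
    (0,5)@(1, 11): e=[24,-4,4] → .
    (1,5)@(3, 11): e=[12,0,12] → X  [on edge]
    (2,5)@(5, 11): e=[0,4,20] → X  [on edge]
    (3,5)@(7, 11): e=[-12,8,28] → .
    (1,6)@(3, 13): e=[24,-12,12] → .
    (2,6)@(5, 13): e=[12,-8,20] → .
    (3,6)@(7, 13): e=[0,-4,28] → .  [on edge]
  covered (5 px):
    . . . .
    . . . .
    . . . .
    X . . .
    X X . .
    . X X .
    . . . .
    . . . .
    . . . .
    . . . .
    . . . .
    . . . .
T1:
  2·area = 114
  edge (1, 21)→(4, 0): d=(3,-21) inclusive
  edge (4, 0)→(8, 10): d=(4,10) inclusive
  edge (8, 10)→(1, 21): d=(-7,11) inclusive
    (2,1)@(5, 3): e=[30,2,82] → X
    (3,1)@(7, 3): e=[72,-18,60] → .
    (2,2)@(5, 5): e=[36,10,68] → X
    (3,2)@(7, 5): e=[78,-10,46] → .
    (1,3)@(3, 7): e=[0,38,76] → X  [on edge]
    (3,3)@(7, 7): e=[84,-2,32] → .
    (1,4)@(3, 9): e=[6,46,62] → X
    (3,4)@(7, 9): e=[90,6,18] → X
    (1,5)@(3, 11): e=[12,54,48] → X
    (1,6)@(3, 13): e=[18,62,34] → X
    (3,6)@(7, 13): e=[102,22,-10] → .
    (1,7)@(3, 15): e=[24,70,20] → X
    (0,10)@(1, 21): e=[0,114,0] → X  [on edge]
  covered (15 px):
    . . . .
    . . X .
    . . X .
    . X X .
    . X X X
    . X X X
    . X X .
    . X . .
    . X . .
    . . . .
    X . . .
    . . . .
T2:
  2·area = 36
  edge (4, 22)→(0, 0): d=(-4,-22) inclusive
  edge (0, 0)→(2, 2): d=(2,2) inclusive
  edge (2, 2)→(4, 22): d=(2,20) inclusive
    (0,0)@(1, 1): e=[18,0,18] → X  [on edge]
    (1,0)@(3, 1): e=[62,-4,-22] → .
    (0,1)@(1, 3): e=[10,4,22] → X
    (1,1)@(3, 3): e=[54,0,-18] → .  [on edge]
    (0,2)@(1, 5): e=[2,8,26] → X
    (1,2)@(3, 5): e=[46,4,-14] → .
    (2,2)@(5, 5): e=[90,0,-54] → .  [on edge]
    (0,3)@(1, 7): e=[-6,12,30] → .
    (3,3)@(7, 7): e=[126,0,-90] → .  [on edge]
    (1,6)@(3, 13): e=[14,20,2] → X
    (2,6)@(5, 13): e=[58,16,-38] → .
    (1,7)@(3, 15): e=[6,24,6] → X
  covered (5 px):
    X . . .
    X . . .
    X . . .
    . . . .
    . . . .
    . . . .
    . X . .
    . X . .
    . . . .
    . . . .
    . . . .
    . . . .

Result: [18,54,42]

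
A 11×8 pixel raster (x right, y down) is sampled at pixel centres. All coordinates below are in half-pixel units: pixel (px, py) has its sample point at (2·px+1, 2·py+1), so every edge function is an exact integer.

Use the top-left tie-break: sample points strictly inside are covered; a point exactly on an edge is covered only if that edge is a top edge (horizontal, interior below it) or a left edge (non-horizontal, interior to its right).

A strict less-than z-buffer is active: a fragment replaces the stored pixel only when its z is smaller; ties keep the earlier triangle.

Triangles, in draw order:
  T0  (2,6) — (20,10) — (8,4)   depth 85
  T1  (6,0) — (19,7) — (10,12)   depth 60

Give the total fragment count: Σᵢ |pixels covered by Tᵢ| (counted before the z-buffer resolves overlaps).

T0:
  2·area = 60  (B↔C swapped to make it positive)
  edge (2, 6)→(8, 4): d=(6,-2) top-left  bias=+0
  edge (8, 4)→(20, 10): d=(12,6) right/bottom  bias=-1
  edge (20, 10)→(2, 6): d=(-18,-4) top-left  bias=+0
    (8,0)@(17, 1): e=[0,-90,150] → ·  [on edge]
    (5,1)@(11, 3): e=[0,-30,90] → ·  [on edge]
    (2,2)@(5, 5): e=[0,30,30] → #  [on edge]
    (3,2)@(7, 5): e=[4,18,38] → #
    (4,2)@(9, 5): e=[8,6,46] → #
    (5,2)@(11, 5): e=[12,-6,54] → ·
    (2,3)@(5, 7): e=[12,54,-6] → ·
    (3,3)@(7, 7): e=[16,42,2] → #
    (5,3)@(11, 7): e=[24,18,18] → #
    (6,3)@(13, 7): e=[28,6,26] → #
    (7,3)@(15, 7): e=[32,-6,34] → ·
    (3,4)@(7, 9): e=[28,66,-34] → ·
  covered (8 px):
    · · · · · · · · · · ·
    · · · · · · · · · · ·
    · · # # # · · · · · ·
    · · · # # # # · · · ·
    · · · · · · · · # · ·
    · · · · · · · · · · ·
    · · · · · · · · · · ·
    · · · · · · · · · · ·
T1:
  2·area = 128
  edge (6, 0)→(19, 7): d=(13,7) right/bottom  bias=-1
  edge (19, 7)→(10, 12): d=(-9,5) right/bottom  bias=-1
  edge (10, 12)→(6, 0): d=(-4,-12) top-left  bias=+0
    (3,0)@(7, 1): e=[6,114,8] → #
    (4,0)@(9, 1): e=[-8,104,32] → ·
    (3,1)@(7, 3): e=[32,96,0] → #  [on edge]
    (4,1)@(9, 3): e=[18,86,24] → #
    (5,1)@(11, 3): e=[4,76,48] → #
    (6,1)@(13, 3): e=[-10,66,72] → ·
    (3,2)@(7, 5): e=[58,78,-8] → ·
    (4,2)@(9, 5): e=[44,68,16] → #
    (6,2)@(13, 5): e=[16,48,64] → #
    (7,2)@(15, 5): e=[2,38,88] → #
    (8,2)@(17, 5): e=[-12,28,112] → ·
    (4,3)@(9, 7): e=[70,50,8] → #
    (9,3)@(19, 7): e=[0,0,128] → ·  [on edge]
    (4,4)@(9, 9): e=[96,32,0] → #  [on edge]
    (5,7)@(11, 15): e=[160,-32,0] → ·  [on edge]
  covered (18 px):
    · · · # · · · · · · ·
    · · · # # # · · · · ·
    · · · · # # # # · · ·
    · · · · # # # # # · ·
    · · · · # # # # · · ·
    · · · · · # · · · · ·
    · · · · · · · · · · ·
    · · · · · · · · · · ·

Final: 26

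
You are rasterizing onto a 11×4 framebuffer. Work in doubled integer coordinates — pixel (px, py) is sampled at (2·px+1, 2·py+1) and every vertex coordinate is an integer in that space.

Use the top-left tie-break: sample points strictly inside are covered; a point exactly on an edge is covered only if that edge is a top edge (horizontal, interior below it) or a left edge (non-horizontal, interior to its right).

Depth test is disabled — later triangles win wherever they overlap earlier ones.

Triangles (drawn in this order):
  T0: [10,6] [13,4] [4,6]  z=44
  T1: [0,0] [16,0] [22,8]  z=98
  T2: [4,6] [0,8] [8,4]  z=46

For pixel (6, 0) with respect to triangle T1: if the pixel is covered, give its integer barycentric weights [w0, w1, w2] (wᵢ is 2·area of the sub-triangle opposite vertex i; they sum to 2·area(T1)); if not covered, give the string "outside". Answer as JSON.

T0:
  2·area = 12  (B↔C swapped to make it positive)
  edge (10, 6)→(4, 6): d=(-6,0) right/bottom  bias=-1
  edge (4, 6)→(13, 4): d=(9,-2) top-left  bias=+0
  edge (13, 4)→(10, 6): d=(-3,2) right/bottom  bias=-1
    (4,2)@(9, 5): e=[6,1,5] → #
    (5,2)@(11, 5): e=[6,5,1] → #
    (6,2)@(13, 5): e=[6,9,-3] → ·
    (4,3)@(9, 7): e=[-6,19,-1] → ·
    (5,3)@(11, 7): e=[-6,23,-5] → ·
  covered (2 px):
    · · · · · · · · · · ·
    · · · · · · · · · · ·
    · · · · # # · · · · ·
    · · · · · · · · · · ·
T1:
  2·area = 128
  edge (0, 0)→(16, 0): d=(16,0) top-left  bias=+0
  edge (16, 0)→(22, 8): d=(6,8) right/bottom  bias=-1
  edge (22, 8)→(0, 0): d=(-22,-8) top-left  bias=+0
    (1,0)@(3, 1): e=[16,110,2] → #
    (2,0)@(5, 1): e=[16,94,18] → #
    (3,0)@(7, 1): e=[16,78,34] → #
    (4,0)@(9, 1): e=[16,62,50] → #
    (5,0)@(11, 1): e=[16,46,66] → #
    (6,0)@(13, 1): e=[16,30,82] → #
    (7,0)@(15, 1): e=[16,14,98] → #
    (8,0)@(17, 1): e=[16,-2,114] → ·
    (1,1)@(3, 3): e=[48,122,-42] → ·
    (2,1)@(5, 3): e=[48,106,-26] → ·
    (3,1)@(7, 3): e=[48,90,-10] → ·
    (4,1)@(9, 3): e=[48,74,6] → #
  covered (16 px):
    · # # # # # # # · · ·
    · · · · # # # # # · ·
    · · · · · · · # # # ·
    · · · · · · · · · · #
T2:
  degenerate (2·area = 0) — covers nothing

Result: [30,82,16]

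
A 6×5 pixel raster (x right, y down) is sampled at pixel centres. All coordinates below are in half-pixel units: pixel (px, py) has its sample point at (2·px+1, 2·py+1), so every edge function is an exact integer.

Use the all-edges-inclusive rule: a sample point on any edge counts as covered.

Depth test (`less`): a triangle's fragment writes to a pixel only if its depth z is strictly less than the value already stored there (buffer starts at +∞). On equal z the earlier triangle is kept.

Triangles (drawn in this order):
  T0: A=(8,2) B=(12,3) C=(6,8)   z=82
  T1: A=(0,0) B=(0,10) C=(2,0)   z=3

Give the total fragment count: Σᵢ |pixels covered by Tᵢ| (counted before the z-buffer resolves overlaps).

T0:
  2·area = 26
  edge (8, 2)→(12, 3): d=(4,1) inclusive
  edge (12, 3)→(6, 8): d=(-6,5) inclusive
  edge (6, 8)→(8, 2): d=(2,-6) inclusive
    (4,1)@(9, 3): e=[3,15,8] → X
    (5,1)@(11, 3): e=[1,5,20] → X
    (3,2)@(7, 5): e=[13,13,0] → X  [on edge]
    (5,2)@(11, 5): e=[9,-7,24] → .
    (3,3)@(7, 7): e=[21,1,4] → X
    (4,3)@(9, 7): e=[19,-9,16] → .
    (3,4)@(7, 9): e=[29,-11,8] → .
  covered (5 px):
    . . . . . .
    . . . . X X
    . . . X X .
    . . . X . .
    . . . . . .
T1:
  2·area = 20  (B↔C swapped to make it positive)
  edge (0, 0)→(2, 0): d=(2,0) inclusive
  edge (2, 0)→(0, 10): d=(-2,10) inclusive
  edge (0, 10)→(0, 0): d=(0,-10) inclusive
    (0,0)@(1, 1): e=[2,8,10] → X
    (1,0)@(3, 1): e=[2,-12,30] → .
    (0,1)@(1, 3): e=[6,4,10] → X
    (1,1)@(3, 3): e=[6,-16,30] → .
    (0,2)@(1, 5): e=[10,0,10] → X  [on edge]
    (1,2)@(3, 5): e=[10,-20,30] → .
    (0,3)@(1, 7): e=[14,-4,10] → .
  covered (3 px):
    X . . . . .
    X . . . . .
    X . . . . .
    . . . . . .
    . . . . . .

Final: 8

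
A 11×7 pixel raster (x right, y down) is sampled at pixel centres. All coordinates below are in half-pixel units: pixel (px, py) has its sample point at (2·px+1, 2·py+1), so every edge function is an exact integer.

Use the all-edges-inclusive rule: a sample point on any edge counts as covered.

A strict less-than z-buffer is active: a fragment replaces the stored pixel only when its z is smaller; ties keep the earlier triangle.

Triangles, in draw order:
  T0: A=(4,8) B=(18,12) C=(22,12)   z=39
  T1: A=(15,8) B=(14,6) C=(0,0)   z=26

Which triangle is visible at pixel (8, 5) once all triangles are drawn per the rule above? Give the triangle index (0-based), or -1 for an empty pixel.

T0:
  2·area = 16  (B↔C swapped to make it positive)
  edge (4, 8)→(22, 12): d=(18,4) inclusive
  edge (22, 12)→(18, 12): d=(-4,0) inclusive
  edge (18, 12)→(4, 8): d=(-14,-4) inclusive
    (7,5)@(15, 11): e=[10,4,2] → █
    (8,5)@(17, 11): e=[2,4,10] → █
    (9,5)@(19, 11): e=[-6,4,18] → ·
    (7,6)@(15, 13): e=[46,-4,-26] → ·
    (8,6)@(17, 13): e=[38,-4,-18] → ·
  covered (2 px):
    · · · · · · · · · · ·
    · · · · · · · · · · ·
    · · · · · · · · · · ·
    · · · · · · · · · · ·
    · · · · · · · · · · ·
    · · · · · · · █ █ · ·
    · · · · · · · · · · ·
T1:
  2·area = 22  (B↔C swapped to make it positive)
  edge (15, 8)→(0, 0): d=(-15,-8) inclusive
  edge (0, 0)→(14, 6): d=(14,6) inclusive
  edge (14, 6)→(15, 8): d=(1,2) inclusive
    (3,1)@(7, 3): e=[11,0,11] → █  [on edge]
    (4,1)@(9, 3): e=[27,-12,7] → ·
    (3,2)@(7, 5): e=[-19,28,13] → ·
    (5,2)@(11, 5): e=[13,4,5] → █
    (6,2)@(13, 5): e=[29,-8,1] → ·
    (5,3)@(11, 7): e=[-17,32,7] → ·
    (10,4)@(21, 9): e=[33,0,-11] → ·  [on edge]
  covered (2 px):
    · · · · · · · · · · ·
    · · · █ · · · · · · ·
    · · · · · █ · · · · ·
    · · · · · · · · · · ·
    · · · · · · · · · · ·
    · · · · · · · · · · ·
    · · · · · · · · · · ·

Z-buffer (winner per pixel, '.' = empty):
  . . . . . . . . . . .
  . . . 1 . . . . . . .
  . . . . . 1 . . . . .
  . . . . . . . . . . .
  . . . . . . . . . . .
  . . . . . . . 0 0 . .
  . . . . . . . . . . .

Result: 0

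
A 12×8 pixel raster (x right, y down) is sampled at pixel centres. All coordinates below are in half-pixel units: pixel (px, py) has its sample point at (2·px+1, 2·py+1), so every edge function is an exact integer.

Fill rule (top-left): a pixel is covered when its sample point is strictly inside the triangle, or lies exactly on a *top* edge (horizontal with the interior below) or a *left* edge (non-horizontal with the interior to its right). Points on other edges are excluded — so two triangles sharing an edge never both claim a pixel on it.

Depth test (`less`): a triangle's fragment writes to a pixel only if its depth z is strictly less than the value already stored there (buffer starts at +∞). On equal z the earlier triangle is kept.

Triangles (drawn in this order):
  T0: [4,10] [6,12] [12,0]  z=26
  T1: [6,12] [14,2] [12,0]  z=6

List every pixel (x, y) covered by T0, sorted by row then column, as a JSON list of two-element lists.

T0:
  2·area = 36  (B↔C swapped to make it positive)
  edge (4, 10)→(12, 0): d=(8,-10) top-left  bias=+0
  edge (12, 0)→(6, 12): d=(-6,12) right/bottom  bias=-1
  edge (6, 12)→(4, 10): d=(-2,-2) top-left  bias=+0
    (4,2)@(9, 5): e=[10,6,20] → X
    (5,2)@(11, 5): e=[30,-18,24] → .
    (0,3)@(1, 7): e=[-54,90,0] → .  [on edge]
    (3,3)@(7, 7): e=[6,18,12] → X
    (4,3)@(9, 7): e=[26,-6,16] → .
    (1,4)@(3, 9): e=[-18,54,0] → .  [on edge]
    (2,4)@(5, 9): e=[2,30,4] → X
    (4,4)@(9, 9): e=[42,-18,12] → .
    (2,5)@(5, 11): e=[18,18,0] → X  [on edge]
    (3,5)@(7, 11): e=[38,-6,4] → .
    (2,6)@(5, 13): e=[34,6,-4] → .
    (3,6)@(7, 13): e=[54,-18,0] → .  [on edge]
    (4,7)@(9, 15): e=[90,-54,0] → .  [on edge]
  covered (5 px):
    . . . . . . . . . . . .
    . . . . . . . . . . . .
    . . . . X . . . . . . .
    . . . X . . . . . . . .
    . . X X . . . . . . . .
    . . X . . . . . . . . .
    . . . . . . . . . . . .
    . . . . . . . . . . . .
T1:
  2·area = 36  (B↔C swapped to make it positive)
  edge (6, 12)→(12, 0): d=(6,-12) top-left  bias=+0
  edge (12, 0)→(14, 2): d=(2,2) right/bottom  bias=-1
  edge (14, 2)→(6, 12): d=(-8,10) right/bottom  bias=-1
    (6,0)@(13, 1): e=[18,0,18] → .  [on edge]
    (5,1)@(11, 3): e=[6,8,22] → X
    (6,1)@(13, 3): e=[30,4,2] → X
    (7,1)@(15, 3): e=[54,0,-18] → .  [on edge]
    (5,2)@(11, 5): e=[18,12,6] → X
    (6,2)@(13, 5): e=[42,8,-14] → .
    (8,2)@(17, 5): e=[90,0,-54] → .  [on edge]
    (4,3)@(9, 7): e=[6,20,10] → X
    (5,3)@(11, 7): e=[30,16,-10] → .
    (9,3)@(19, 7): e=[126,0,-90] → .  [on edge]
    (4,4)@(9, 9): e=[18,24,-6] → .
    (10,4)@(21, 9): e=[162,0,-126] → .  [on edge]
    (11,5)@(23, 11): e=[198,0,-162] → .  [on edge]
  covered (4 px):
    . . . . . . . . . . . .
    . . . . . X X . . . . .
    . . . . . X . . . . . .
    . . . . X . . . . . . .
    . . . . . . . . . . . .
    . . . . . . . . . . . .
    . . . . . . . . . . . .
    . . . . . . . . . . . .

Answer: [[4,2],[3,3],[2,4],[3,4],[2,5]]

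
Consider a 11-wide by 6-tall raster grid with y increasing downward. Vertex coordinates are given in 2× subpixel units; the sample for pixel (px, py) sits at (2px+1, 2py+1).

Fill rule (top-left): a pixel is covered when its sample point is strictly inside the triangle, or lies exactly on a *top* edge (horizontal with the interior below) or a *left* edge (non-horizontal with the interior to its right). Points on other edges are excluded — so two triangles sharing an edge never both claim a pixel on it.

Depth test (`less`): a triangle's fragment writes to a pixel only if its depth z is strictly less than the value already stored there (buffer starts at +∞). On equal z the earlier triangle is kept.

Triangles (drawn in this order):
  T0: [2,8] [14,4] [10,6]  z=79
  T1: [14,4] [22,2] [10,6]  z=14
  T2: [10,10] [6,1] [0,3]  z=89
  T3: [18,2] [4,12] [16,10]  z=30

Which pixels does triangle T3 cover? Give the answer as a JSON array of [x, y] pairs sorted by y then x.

T0:
  2·area = 8
  edge (2, 8)→(14, 4): d=(12,-4) top-left  bias=+0
  edge (14, 4)→(10, 6): d=(-4,2) right/bottom  bias=-1
  edge (10, 6)→(2, 8): d=(-8,2) right/bottom  bias=-1
    (8,1)@(17, 3): e=[0,-2,10] → ·  [on edge]
    (5,2)@(11, 5): e=[0,2,6] → #  [on edge]
    (6,2)@(13, 5): e=[8,-2,2] → ·
    (2,3)@(5, 7): e=[0,6,2] → #  [on edge]
    (3,3)@(7, 7): e=[8,2,-2] → ·
    (5,3)@(11, 7): e=[24,-6,-10] → ·
    (2,4)@(5, 9): e=[24,-2,-14] → ·
  covered (2 px):
    · · · · · · · · · · ·
    · · · · · · · · · · ·
    · · · · · # · · · · ·
    · · # · · · · · · · ·
    · · · · · · · · · · ·
    · · · · · · · · · · ·
T1:
  2·area = 8
  edge (14, 4)→(22, 2): d=(8,-2) top-left  bias=+0
  edge (22, 2)→(10, 6): d=(-12,4) right/bottom  bias=-1
  edge (10, 6)→(14, 4): d=(4,-2) top-left  bias=+0
    (9,1)@(19, 3): e=[2,0,6] → ·  [on edge]
    (6,2)@(13, 5): e=[6,0,2] → ·  [on edge]
    (3,3)@(7, 7): e=[10,0,-2] → ·  [on edge]
    (0,4)@(1, 9): e=[14,0,-6] → ·  [on edge]
  covered (0 px):
    · · · · · · · · · · ·
    · · · · · · · · · · ·
    · · · · · · · · · · ·
    · · · · · · · · · · ·
    · · · · · · · · · · ·
    · · · · · · · · · · ·
T2:
  2·area = 62  (B↔C swapped to make it positive)
  edge (10, 10)→(0, 3): d=(-10,-7) top-left  bias=+0
  edge (0, 3)→(6, 1): d=(6,-2) top-left  bias=+0
  edge (6, 1)→(10, 10): d=(4,9) right/bottom  bias=-1
    (0,1)@(1, 3): e=[7,2,53] → #
    (1,1)@(3, 3): e=[21,6,35] → #
    (2,1)@(5, 3): e=[35,10,17] → #
    (3,1)@(7, 3): e=[49,14,-1] → ·
    (0,2)@(1, 5): e=[-13,14,61] → ·
    (1,2)@(3, 5): e=[1,18,43] → #
    (3,2)@(7, 5): e=[29,26,7] → #
    (4,2)@(9, 5): e=[43,30,-11] → ·
    (1,3)@(3, 7): e=[-19,30,51] → ·
    (2,3)@(5, 7): e=[-5,34,33] → ·
    (3,3)@(7, 7): e=[9,38,15] → #
    (4,3)@(9, 7): e=[23,42,-3] → ·
  covered (8 px):
    · · · · · · · · · · ·
    # # # · · · · · · · ·
    · # # # · · · · · · ·
    · · · # · · · · · · ·
    · · · · # · · · · · ·
    · · · · · · · · · · ·
T3:
  2·area = 92  (B↔C swapped to make it positive)
  edge (18, 2)→(16, 10): d=(-2,8) right/bottom  bias=-1
  edge (16, 10)→(4, 12): d=(-12,2) right/bottom  bias=-1
  edge (4, 12)→(18, 2): d=(14,-10) top-left  bias=+0
    (8,1)@(17, 3): e=[6,82,4] → #
    (9,1)@(19, 3): e=[-10,78,24] → ·
    (7,2)@(15, 5): e=[18,62,12] → #
    (9,2)@(19, 5): e=[-14,54,52] → ·
    (5,3)@(11, 7): e=[46,46,0] → #  [on edge]
    (6,3)@(13, 7): e=[30,42,20] → #
    (8,3)@(17, 7): e=[-2,34,60] → ·
    (4,4)@(9, 9): e=[58,26,8] → #
    (8,4)@(17, 9): e=[-6,10,88] → ·
    (3,5)@(7, 11): e=[70,6,16] → #
    (5,5)@(11, 11): e=[38,-2,56] → ·
    (6,5)@(13, 11): e=[22,-6,76] → ·
  covered (12 px):
    · · · · · · · · · · ·
    · · · · · · · · # · ·
    · · · · · · · # # · ·
    · · · · · # # # · · ·
    · · · · # # # # · · ·
    · · · # # · · · · · ·

Final: [[8,1],[7,2],[8,2],[5,3],[6,3],[7,3],[4,4],[5,4],[6,4],[7,4],[3,5],[4,5]]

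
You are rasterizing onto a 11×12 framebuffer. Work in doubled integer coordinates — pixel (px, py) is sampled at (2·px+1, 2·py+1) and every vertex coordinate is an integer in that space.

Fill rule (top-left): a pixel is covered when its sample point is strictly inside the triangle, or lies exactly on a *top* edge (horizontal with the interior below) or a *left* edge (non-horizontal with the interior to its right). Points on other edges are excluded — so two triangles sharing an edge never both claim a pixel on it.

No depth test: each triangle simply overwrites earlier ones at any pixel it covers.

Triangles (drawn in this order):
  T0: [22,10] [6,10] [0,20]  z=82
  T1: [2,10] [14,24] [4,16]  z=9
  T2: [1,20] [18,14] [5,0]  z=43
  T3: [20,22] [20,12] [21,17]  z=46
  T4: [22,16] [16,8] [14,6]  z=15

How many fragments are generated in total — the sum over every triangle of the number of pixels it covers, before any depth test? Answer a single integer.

T0:
  2·area = 160  (B↔C swapped to make it positive)
  edge (22, 10)→(0, 20): d=(-22,10) right/bottom  bias=-1
  edge (0, 20)→(6, 10): d=(6,-10) top-left  bias=+0
  edge (6, 10)→(22, 10): d=(16,0) top-left  bias=+0
    (4,2)@(9, 5): e=[240,0,-80] → ·  [on edge]
    (3,5)@(7, 11): e=[128,16,16] → #
    (4,5)@(9, 11): e=[108,36,16] → #
    (5,5)@(11, 11): e=[88,56,16] → #
    (6,5)@(13, 11): e=[68,76,16] → #
    (7,5)@(15, 11): e=[48,96,16] → #
    (8,5)@(17, 11): e=[28,116,16] → #
    (9,5)@(19, 11): e=[8,136,16] → #
    (10,5)@(21, 11): e=[-12,156,16] → ·
    (2,6)@(5, 13): e=[104,8,48] → #
    (8,6)@(17, 13): e=[-16,128,48] → ·
    (9,6)@(19, 13): e=[-36,148,48] → ·
    (1,7)@(3, 15): e=[80,0,80] → #  [on edge]
    (5,7)@(11, 15): e=[0,80,80] → ·  [on edge]
  covered (20 px):
    · · · · · · · · · · ·
    · · · · · · · · · · ·
    · · · · · · · · · · ·
    · · · · · · · · · · ·
    · · · · · · · · · · ·
    · · · # # # # # # # ·
    · · # # # # # # · · ·
    · # # # # · · · · · ·
    · # # · · · · · · · ·
    # · · · · · · · · · ·
    · · · · · · · · · · ·
    · · · · · · · · · · ·
T1:
  2·area = 44
  edge (2, 10)→(14, 24): d=(12,14) right/bottom  bias=-1
  edge (14, 24)→(4, 16): d=(-10,-8) top-left  bias=+0
  edge (4, 16)→(2, 10): d=(-2,-6) top-left  bias=+0
    (0,3)@(1, 7): e=[-22,66,0] → ·  [on edge]
    (1,6)@(3, 13): e=[22,22,0] → #  [on edge]
    (2,6)@(5, 13): e=[-6,38,12] → ·
    (1,7)@(3, 15): e=[46,2,-4] → ·
    (2,7)@(5, 15): e=[18,18,8] → #
    (3,7)@(7, 15): e=[-10,34,20] → ·
    (2,8)@(5, 17): e=[42,-2,4] → ·
    (3,8)@(7, 17): e=[14,14,16] → #
    (4,8)@(9, 17): e=[-14,30,28] → ·
    (2,9)@(5, 19): e=[66,-22,0] → ·  [on edge]
    (3,9)@(7, 19): e=[38,-6,12] → ·
    (4,9)@(9, 19): e=[10,10,24] → #
  covered (6 px):
    · · · · · · · · · · ·
    · · · · · · · · · · ·
    · · · · · · · · · · ·
    · · · · · · · · · · ·
    · · · · · · · · · · ·
    · · · · · · · · · · ·
    · # · · · · · · · · ·
    · · # · · · · · · · ·
    · · · # · · · · · · ·
    · · · · # · · · · · ·
    · · · · · # · · · · ·
    · · · · · · # · · · ·
T2:
  2·area = 316  (B↔C swapped to make it positive)
  edge (1, 20)→(5, 0): d=(4,-20) top-left  bias=+0
  edge (5, 0)→(18, 14): d=(13,14) right/bottom  bias=-1
  edge (18, 14)→(1, 20): d=(-17,6) right/bottom  bias=-1
    (2,0)@(5, 1): e=[4,13,299] → #
    (3,0)@(7, 1): e=[44,-15,287] → ·
    (2,1)@(5, 3): e=[12,39,265] → #
    (3,1)@(7, 3): e=[52,11,253] → #
    (4,1)@(9, 3): e=[92,-17,241] → ·
    (2,2)@(5, 5): e=[20,65,231] → #
    (4,2)@(9, 5): e=[100,9,207] → #
    (5,2)@(11, 5): e=[140,-19,195] → ·
    (2,3)@(5, 7): e=[28,91,197] → #
    (5,3)@(11, 7): e=[148,7,161] → #
    (6,3)@(13, 7): e=[188,-21,149] → ·
    (2,4)@(5, 9): e=[36,117,163] → #
  covered (42 px):
    · · # · · · · · · · ·
    · · # # · · · · · · ·
    · · # # # · · · · · ·
    · · # # # # · · · · ·
    · · # # # # # · · · ·
    · # # # # # # # · · ·
    · # # # # # # # # · ·
    · # # # # # # # · · ·
    · # # # # · · · · · ·
    · # · · · · · · · · ·
    · · · · · · · · · · ·
    · · · · · · · · · · ·
T3:
  2·area = 10
  edge (20, 22)→(20, 12): d=(0,-10) top-left  bias=+0
  edge (20, 12)→(21, 17): d=(1,5) right/bottom  bias=-1
  edge (21, 17)→(20, 22): d=(-1,5) right/bottom  bias=-1
    (9,3)@(19, 7): e=[-10,0,20] → ·  [on edge]
    (10,8)@(21, 17): e=[10,0,0] → ·  [on edge]
  covered (0 px):
    · · · · · · · · · · ·
    · · · · · · · · · · ·
    · · · · · · · · · · ·
    · · · · · · · · · · ·
    · · · · · · · · · · ·
    · · · · · · · · · · ·
    · · · · · · · · · · ·
    · · · · · · · · · · ·
    · · · · · · · · · · ·
    · · · · · · · · · · ·
    · · · · · · · · · · ·
    · · · · · · · · · · ·
T4:
  2·area = 4  (B↔C swapped to make it positive)
  edge (22, 16)→(14, 6): d=(-8,-10) top-left  bias=+0
  edge (14, 6)→(16, 8): d=(2,2) right/bottom  bias=-1
  edge (16, 8)→(22, 16): d=(6,8) right/bottom  bias=-1
    (4,0)@(9, 1): e=[-10,0,14] → ·  [on edge]
    (5,1)@(11, 3): e=[-6,0,10] → ·  [on edge]
    (6,2)@(13, 5): e=[-2,0,6] → ·  [on edge]
    (7,3)@(15, 7): e=[2,0,2] → ·  [on edge]
    (8,4)@(17, 9): e=[6,0,-2] → ·  [on edge]
    (9,5)@(19, 11): e=[10,0,-6] → ·  [on edge]
    (10,6)@(21, 13): e=[14,0,-10] → ·  [on edge]
  covered (0 px):
    · · · · · · · · · · ·
    · · · · · · · · · · ·
    · · · · · · · · · · ·
    · · · · · · · · · · ·
    · · · · · · · · · · ·
    · · · · · · · · · · ·
    · · · · · · · · · · ·
    · · · · · · · · · · ·
    · · · · · · · · · · ·
    · · · · · · · · · · ·
    · · · · · · · · · · ·
    · · · · · · · · · · ·

Answer: 68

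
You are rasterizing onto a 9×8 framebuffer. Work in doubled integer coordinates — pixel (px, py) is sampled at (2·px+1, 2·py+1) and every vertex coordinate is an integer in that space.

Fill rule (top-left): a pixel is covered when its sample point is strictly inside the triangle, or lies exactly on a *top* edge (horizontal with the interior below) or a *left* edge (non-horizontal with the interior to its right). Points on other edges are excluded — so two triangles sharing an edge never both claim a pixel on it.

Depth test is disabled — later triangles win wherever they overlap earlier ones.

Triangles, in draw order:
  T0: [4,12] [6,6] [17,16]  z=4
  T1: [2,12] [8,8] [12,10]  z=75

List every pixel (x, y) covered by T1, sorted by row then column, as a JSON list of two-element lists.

T0:
  2·area = 86
  edge (4, 12)→(6, 6): d=(2,-6) top-left  bias=+0
  edge (6, 6)→(17, 16): d=(11,10) right/bottom  bias=-1
  edge (17, 16)→(4, 12): d=(-13,-4) top-left  bias=+0
    (3,1)@(7, 3): e=[0,-43,129] → ·  [on edge]
    (3,3)@(7, 7): e=[8,1,77] → #
    (4,3)@(9, 7): e=[20,-19,85] → ·
    (2,4)@(5, 9): e=[0,43,43] → #  [on edge]
    (4,4)@(9, 9): e=[24,3,59] → #
    (5,4)@(11, 9): e=[36,-17,67] → ·
    (2,5)@(5, 11): e=[4,65,17] → #
    (5,5)@(11, 11): e=[40,5,41] → #
    (6,5)@(13, 11): e=[52,-15,49] → ·
    (2,6)@(5, 13): e=[8,87,-9] → ·
    (3,6)@(7, 13): e=[20,67,-1] → ·
    (4,6)@(9, 13): e=[32,47,7] → #
    (1,7)@(3, 15): e=[0,129,-43] → ·  [on edge]
  covered (12 px):
    · · · · · · · · ·
    · · · · · · · · ·
    · · · · · · · · ·
    · · · # · · · · ·
    · · # # # · · · ·
    · · # # # # · · ·
    · · · · # # # · ·
    · · · · · · · # ·
T1:
  2·area = 28
  edge (2, 12)→(8, 8): d=(6,-4) top-left  bias=+0
  edge (8, 8)→(12, 10): d=(4,2) right/bottom  bias=-1
  edge (12, 10)→(2, 12): d=(-10,2) right/bottom  bias=-1
    (3,4)@(7, 9): e=[2,6,20] → #
    (4,4)@(9, 9): e=[10,2,16] → #
    (5,4)@(11, 9): e=[18,-2,12] → ·
    (8,4)@(17, 9): e=[42,-14,0] → ·  [on edge]
    (2,5)@(5, 11): e=[6,18,4] → #
    (3,5)@(7, 11): e=[14,14,0] → ·  [on edge]
    (4,5)@(9, 11): e=[22,10,-4] → ·
    (2,6)@(5, 13): e=[18,26,-16] → ·
  covered (3 px):
    · · · · · · · · ·
    · · · · · · · · ·
    · · · · · · · · ·
    · · · · · · · · ·
    · · · # # · · · ·
    · · # · · · · · ·
    · · · · · · · · ·
    · · · · · · · · ·

Answer: [[3,4],[4,4],[2,5]]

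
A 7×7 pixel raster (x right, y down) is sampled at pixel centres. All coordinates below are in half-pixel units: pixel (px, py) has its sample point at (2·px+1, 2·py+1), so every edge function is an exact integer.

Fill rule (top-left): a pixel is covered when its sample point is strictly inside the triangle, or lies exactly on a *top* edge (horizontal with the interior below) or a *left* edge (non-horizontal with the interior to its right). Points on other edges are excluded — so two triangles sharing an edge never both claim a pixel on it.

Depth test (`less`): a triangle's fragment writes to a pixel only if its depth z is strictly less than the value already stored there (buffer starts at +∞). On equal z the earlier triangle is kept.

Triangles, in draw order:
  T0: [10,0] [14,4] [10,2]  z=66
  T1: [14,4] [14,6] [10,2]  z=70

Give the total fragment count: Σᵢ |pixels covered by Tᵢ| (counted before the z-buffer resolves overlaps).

T0:
  2·area = 8
  edge (10, 0)→(14, 4): d=(4,4) right/bottom  bias=-1
  edge (14, 4)→(10, 2): d=(-4,-2) top-left  bias=+0
  edge (10, 2)→(10, 0): d=(0,-2) top-left  bias=+0
    (5,0)@(11, 1): e=[0,6,2] → ·  [on edge]
    (6,1)@(13, 3): e=[0,2,6] → ·  [on edge]
  covered (0 px):
    · · · · · · ·
    · · · · · · ·
    · · · · · · ·
    · · · · · · ·
    · · · · · · ·
    · · · · · · ·
    · · · · · · ·
T1:
  2·area = 8
  edge (14, 4)→(14, 6): d=(0,2) right/bottom  bias=-1
  edge (14, 6)→(10, 2): d=(-4,-4) top-left  bias=+0
  edge (10, 2)→(14, 4): d=(4,2) right/bottom  bias=-1
    (4,0)@(9, 1): e=[10,0,-2] → ·  [on edge]
    (5,1)@(11, 3): e=[6,0,2] → #  [on edge]
    (6,1)@(13, 3): e=[2,8,-2] → ·
    (5,2)@(11, 5): e=[6,-8,10] → ·
    (6,2)@(13, 5): e=[2,0,6] → #  [on edge]
    (6,3)@(13, 7): e=[2,-8,14] → ·
  covered (2 px):
    · · · · · · ·
    · · · · · # ·
    · · · · · · #
    · · · · · · ·
    · · · · · · ·
    · · · · · · ·
    · · · · · · ·

Result: 2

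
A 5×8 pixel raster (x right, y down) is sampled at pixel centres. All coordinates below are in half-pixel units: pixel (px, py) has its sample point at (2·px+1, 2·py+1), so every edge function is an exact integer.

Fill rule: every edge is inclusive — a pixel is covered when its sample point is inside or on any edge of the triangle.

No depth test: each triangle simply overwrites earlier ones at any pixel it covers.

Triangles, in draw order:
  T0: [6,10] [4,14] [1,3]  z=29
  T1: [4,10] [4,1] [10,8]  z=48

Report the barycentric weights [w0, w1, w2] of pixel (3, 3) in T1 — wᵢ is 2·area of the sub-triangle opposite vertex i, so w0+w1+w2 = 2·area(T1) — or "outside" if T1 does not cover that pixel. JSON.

T0:
  2·area = 34
  edge (6, 10)→(4, 14): d=(-2,4) inclusive
  edge (4, 14)→(1, 3): d=(-3,-11) inclusive
  edge (1, 3)→(6, 10): d=(5,7) inclusive
    (0,1)@(1, 3): e=[34,0,0] → X  [on edge]
    (1,1)@(3, 3): e=[26,22,-14] → .
    (0,2)@(1, 5): e=[30,-6,10] → .
    (1,3)@(3, 7): e=[18,10,6] → X
    (2,3)@(5, 7): e=[10,32,-8] → .
    (1,4)@(3, 9): e=[14,4,16] → X
    (2,4)@(5, 9): e=[6,26,2] → X
    (3,4)@(7, 9): e=[-2,48,-12] → .
    (1,5)@(3, 11): e=[10,-2,26] → .
    (2,5)@(5, 11): e=[2,20,12] → X
    (3,5)@(7, 11): e=[-6,42,-2] → .
    (2,6)@(5, 13): e=[-2,14,22] → .
  covered (5 px):
    . . . . .
    X . . . .
    . . . . .
    . X . . .
    . X X . .
    . . X . .
    . . . . .
    . . . . .
T1:
  2·area = 54
  edge (4, 10)→(4, 1): d=(0,-9) inclusive
  edge (4, 1)→(10, 8): d=(6,7) inclusive
  edge (10, 8)→(4, 10): d=(-6,2) inclusive
    (2,1)@(5, 3): e=[9,5,40] → X
    (3,1)@(7, 3): e=[27,-9,36] → .
    (2,2)@(5, 5): e=[9,17,28] → X
    (3,2)@(7, 5): e=[27,3,24] → X
    (4,2)@(9, 5): e=[45,-11,20] → .
    (2,3)@(5, 7): e=[9,29,16] → X
    (4,3)@(9, 7): e=[45,1,8] → X
    (2,4)@(5, 9): e=[9,41,4] → X
    (3,4)@(7, 9): e=[27,27,0] → X  [on edge]
    (4,4)@(9, 9): e=[45,13,-4] → .
    (0,5)@(1, 11): e=[-27,81,0] → .  [on edge]
    (2,5)@(5, 11): e=[9,53,-8] → .
  covered (8 px):
    . . . . .
    . . X . .
    . . X X .
    . . X X X
    . . X X .
    . . . . .
    . . . . .
    . . . . .

Result: [15,12,27]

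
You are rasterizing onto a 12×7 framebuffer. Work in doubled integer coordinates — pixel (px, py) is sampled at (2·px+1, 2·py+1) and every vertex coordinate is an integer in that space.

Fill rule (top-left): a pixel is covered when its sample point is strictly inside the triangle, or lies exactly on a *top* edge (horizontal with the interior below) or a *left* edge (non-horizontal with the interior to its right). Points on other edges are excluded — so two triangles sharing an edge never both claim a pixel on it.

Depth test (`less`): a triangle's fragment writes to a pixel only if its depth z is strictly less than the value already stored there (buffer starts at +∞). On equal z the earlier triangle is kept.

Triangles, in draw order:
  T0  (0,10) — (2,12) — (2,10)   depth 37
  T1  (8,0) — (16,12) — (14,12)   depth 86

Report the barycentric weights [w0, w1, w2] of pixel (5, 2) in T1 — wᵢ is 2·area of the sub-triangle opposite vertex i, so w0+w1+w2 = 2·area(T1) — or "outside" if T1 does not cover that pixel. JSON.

T0:
  2·area = 4  (B↔C swapped to make it positive)
  edge (0, 10)→(2, 10): d=(2,0) top-left  bias=+0
  edge (2, 10)→(2, 12): d=(0,2) right/bottom  bias=-1
  edge (2, 12)→(0, 10): d=(-2,-2) top-left  bias=+0
    (0,5)@(1, 11): e=[2,2,0] → X  [on edge]
    (1,5)@(3, 11): e=[2,-2,4] → .
    (0,6)@(1, 13): e=[6,2,-4] → .
    (1,6)@(3, 13): e=[6,-2,0] → .  [on edge]
  covered (1 px):
    . . . . . . . . . . . .
    . . . . . . . . . . . .
    . . . . . . . . . . . .
    . . . . . . . . . . . .
    . . . . . . . . . . . .
    X . . . . . . . . . . .
    . . . . . . . . . . . .
T1:
  2·area = 24
  edge (8, 0)→(16, 12): d=(8,12) right/bottom  bias=-1
  edge (16, 12)→(14, 12): d=(-2,0) right/bottom  bias=-1
  edge (14, 12)→(8, 0): d=(-6,-12) top-left  bias=+0
    (5,2)@(11, 5): e=[4,14,6] → X
    (6,2)@(13, 5): e=[-20,14,30] → .
    (5,3)@(11, 7): e=[20,10,-6] → .
    (6,4)@(13, 9): e=[12,6,6] → X
    (7,4)@(15, 9): e=[-12,6,30] → .
    (6,5)@(13, 11): e=[28,2,-6] → .
    (7,5)@(15, 11): e=[4,2,18] → X
    (8,5)@(17, 11): e=[-20,2,42] → .
    (7,6)@(15, 13): e=[20,-2,6] → .
  covered (3 px):
    . . . . . . . . . . . .
    . . . . . . . . . . . .
    . . . . . X . . . . . .
    . . . . . . . . . . . .
    . . . . . . X . . . . .
    . . . . . . . X . . . .
    . . . . . . . . . . . .

Final: [14,6,4]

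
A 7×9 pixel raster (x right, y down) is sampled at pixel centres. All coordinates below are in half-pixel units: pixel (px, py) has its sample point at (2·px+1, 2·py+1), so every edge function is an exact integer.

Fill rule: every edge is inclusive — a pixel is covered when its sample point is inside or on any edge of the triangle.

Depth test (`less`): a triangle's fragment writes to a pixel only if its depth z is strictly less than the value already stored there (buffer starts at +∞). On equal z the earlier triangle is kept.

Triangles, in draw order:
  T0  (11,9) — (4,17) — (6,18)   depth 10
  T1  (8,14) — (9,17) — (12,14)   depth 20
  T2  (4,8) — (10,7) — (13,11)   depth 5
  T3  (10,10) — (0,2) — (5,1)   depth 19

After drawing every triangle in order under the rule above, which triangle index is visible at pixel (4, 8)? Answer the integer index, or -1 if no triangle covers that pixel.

T0:
  2·area = 23  (B↔C swapped to make it positive)
  edge (11, 9)→(6, 18): d=(-5,9) inclusive
  edge (6, 18)→(4, 17): d=(-2,-1) inclusive
  edge (4, 17)→(11, 9): d=(7,-8) inclusive
    (5,4)@(11, 9): e=[0,23,0] → █  [on edge]
    (6,4)@(13, 9): e=[-18,25,16] → ·
    (5,5)@(11, 11): e=[-10,19,14] → ·
    (3,7)@(7, 15): e=[6,7,10] → █
    (4,7)@(9, 15): e=[-12,9,26] → ·
    (2,8)@(5, 17): e=[14,1,8] → █
    (3,8)@(7, 17): e=[-4,3,24] → ·
  covered (3 px):
    · · · · · · ·
    · · · · · · ·
    · · · · · · ·
    · · · · · · ·
    · · · · · █ ·
    · · · · · · ·
    · · · · · · ·
    · · · █ · · ·
    · · █ · · · ·
T1:
  2·area = 12  (B↔C swapped to make it positive)
  edge (8, 14)→(12, 14): d=(4,0) inclusive
  edge (12, 14)→(9, 17): d=(-3,3) inclusive
  edge (9, 17)→(8, 14): d=(-1,-3) inclusive
    (2,2)@(5, 5): e=[-36,48,0] → ·  [on edge]
    (3,5)@(7, 11): e=[-12,24,0] → ·  [on edge]
    (6,6)@(13, 13): e=[-4,0,16] → ·  [on edge]
    (4,7)@(9, 15): e=[4,6,2] → █
    (5,7)@(11, 15): e=[4,0,8] → █  [on edge]
    (6,7)@(13, 15): e=[4,-6,14] → ·
    (4,8)@(9, 17): e=[12,0,0] → █  [on edge]
    (5,8)@(11, 17): e=[12,-6,6] → ·
  covered (3 px):
    · · · · · · ·
    · · · · · · ·
    · · · · · · ·
    · · · · · · ·
    · · · · · · ·
    · · · · · · ·
    · · · · · · ·
    · · · · █ █ ·
    · · · · █ · ·
T2:
  2·area = 27
  edge (4, 8)→(10, 7): d=(6,-1) inclusive
  edge (10, 7)→(13, 11): d=(3,4) inclusive
  edge (13, 11)→(4, 8): d=(-9,-3) inclusive
    (3,1)@(7, 3): e=[-27,0,54] → ·  [on edge]
    (0,3)@(1, 7): e=[-9,36,0] → ·  [on edge]
    (3,4)@(7, 9): e=[9,18,0] → █  [on edge]
    (4,4)@(9, 9): e=[11,10,6] → █
    (5,4)@(11, 9): e=[13,2,12] → █
    (6,4)@(13, 9): e=[15,-6,18] → ·
    (3,5)@(7, 11): e=[21,24,-18] → ·
    (4,5)@(9, 11): e=[23,16,-12] → ·
    (5,5)@(11, 11): e=[25,8,-6] → ·
    (6,5)@(13, 11): e=[27,0,0] → █  [on edge]
    (6,6)@(13, 13): e=[39,6,-18] → ·
  covered (4 px):
    · · · · · · ·
    · · · · · · ·
    · · · · · · ·
    · · · · · · ·
    · · · █ █ █ ·
    · · · · · · █
    · · · · · · ·
    · · · · · · ·
    · · · · · · ·
T3:
  2·area = 50
  edge (10, 10)→(0, 2): d=(-10,-8) inclusive
  edge (0, 2)→(5, 1): d=(5,-1) inclusive
  edge (5, 1)→(10, 10): d=(5,9) inclusive
    (2,0)@(5, 1): e=[50,0,0] → █  [on edge]
    (3,0)@(7, 1): e=[66,2,-18] → ·
    (1,1)@(3, 3): e=[14,8,28] → █
    (3,1)@(7, 3): e=[46,12,-8] → ·
    (1,2)@(3, 5): e=[-6,18,38] → ·
    (2,2)@(5, 5): e=[10,20,20] → █
    (3,2)@(7, 5): e=[26,22,2] → █
    (4,2)@(9, 5): e=[42,24,-16] → ·
    (2,3)@(5, 7): e=[-10,30,30] → ·
    (3,3)@(7, 7): e=[6,32,12] → █
    (4,3)@(9, 7): e=[22,34,-6] → ·
    (3,4)@(7, 9): e=[-14,42,22] → ·
  covered (7 px):
    · · █ · · · ·
    · █ █ · · · ·
    · · █ █ · · ·
    · · · █ · · ·
    · · · · █ · ·
    · · · · · · ·
    · · · · · · ·
    · · · · · · ·
    · · · · · · ·

Z-buffer (winner per pixel, '.' = empty):
  . . 3 . . . .
  . 3 3 . . . .
  . . 3 3 . . .
  . . . 3 . . .
  . . . 2 2 2 .
  . . . . . . 2
  . . . . . . .
  . . . 0 1 1 .
  . . 0 . 1 . .

Answer: 1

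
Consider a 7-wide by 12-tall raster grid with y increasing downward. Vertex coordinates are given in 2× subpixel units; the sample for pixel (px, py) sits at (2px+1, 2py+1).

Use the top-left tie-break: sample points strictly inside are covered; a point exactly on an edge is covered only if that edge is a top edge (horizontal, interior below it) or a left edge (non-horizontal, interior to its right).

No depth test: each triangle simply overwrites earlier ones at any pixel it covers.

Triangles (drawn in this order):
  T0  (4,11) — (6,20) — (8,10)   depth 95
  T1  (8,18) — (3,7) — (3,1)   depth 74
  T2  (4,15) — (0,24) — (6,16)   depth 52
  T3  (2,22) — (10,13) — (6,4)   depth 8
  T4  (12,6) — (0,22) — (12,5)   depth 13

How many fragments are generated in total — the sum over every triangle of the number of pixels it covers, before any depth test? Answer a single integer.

T0:
  2·area = 38  (B↔C swapped to make it positive)
  edge (4, 11)→(8, 10): d=(4,-1) top-left  bias=+0
  edge (8, 10)→(6, 20): d=(-2,10) right/bottom  bias=-1
  edge (6, 20)→(4, 11): d=(-2,-9) top-left  bias=+0
    (4,2)@(9, 5): e=[-19,0,57] → .  [on edge]
    (2,5)@(5, 11): e=[1,28,9] → X
    (3,5)@(7, 11): e=[3,8,27] → X
    (4,5)@(9, 11): e=[5,-12,45] → .
    (2,6)@(5, 13): e=[9,24,5] → X
    (4,6)@(9, 13): e=[13,-16,41] → .
    (2,7)@(5, 15): e=[17,20,1] → X
    (3,7)@(7, 15): e=[19,0,19] → .  [on edge]
    (2,8)@(5, 17): e=[25,16,-3] → .
  covered (5 px):
    . . . . . . .
    . . . . . . .
    . . . . . . .
    . . . . . . .
    . . . . . . .
    . . X X . . .
    . . X X . . .
    . . X . . . .
    . . . . . . .
    . . . . . . .
    . . . . . . .
    . . . . . . .
T1:
  2·area = 30
  edge (8, 18)→(3, 7): d=(-5,-11) top-left  bias=+0
  edge (3, 7)→(3, 1): d=(0,-6) top-left  bias=+0
  edge (3, 1)→(8, 18): d=(5,17) right/bottom  bias=-1
    (1,0)@(3, 1): e=[30,0,0] → .  [on edge]
    (1,1)@(3, 3): e=[20,0,10] → X  [on edge]
    (2,1)@(5, 3): e=[42,12,-24] → .
    (1,2)@(3, 5): e=[10,0,20] → X  [on edge]
    (2,2)@(5, 5): e=[32,12,-14] → .
    (1,3)@(3, 7): e=[0,0,30] → X  [on edge]
    (2,3)@(5, 7): e=[22,12,-4] → .
    (1,4)@(3, 9): e=[-10,0,40] → .  [on edge]
    (2,4)@(5, 9): e=[12,12,6] → X
    (3,4)@(7, 9): e=[34,24,-28] → .
    (1,5)@(3, 11): e=[-20,0,50] → .  [on edge]
    (2,5)@(5, 11): e=[2,12,16] → X
    (1,6)@(3, 13): e=[-30,0,60] → .  [on edge]
    (1,7)@(3, 15): e=[-40,0,70] → .  [on edge]
    (1,8)@(3, 17): e=[-50,0,80] → .  [on edge]
    (1,9)@(3, 19): e=[-60,0,90] → .  [on edge]
    (1,10)@(3, 21): e=[-70,0,100] → .  [on edge]
    (1,11)@(3, 23): e=[-80,0,110] → .  [on edge]
  covered (6 px):
    . . . . . . .
    . X . . . . .
    . X . . . . .
    . X . . . . .
    . . X . . . .
    . . X . . . .
    . . . . . . .
    . . . X . . .
    . . . . . . .
    . . . . . . .
    . . . . . . .
    . . . . . . .
T2:
  2·area = 22  (B↔C swapped to make it positive)
  edge (4, 15)→(6, 16): d=(2,1) right/bottom  bias=-1
  edge (6, 16)→(0, 24): d=(-6,8) right/bottom  bias=-1
  edge (0, 24)→(4, 15): d=(4,-9) top-left  bias=+0
    (2,8)@(5, 17): e=[3,2,17] → X
    (3,8)@(7, 17): e=[1,-14,35] → .
    (1,9)@(3, 19): e=[9,6,7] → X
    (2,9)@(5, 19): e=[7,-10,25] → .
    (1,10)@(3, 21): e=[13,-6,15] → .
  covered (2 px):
    . . . . . . .
    . . . . . . .
    . . . . . . .
    . . . . . . .
    . . . . . . .
    . . . . . . .
    . . . . . . .
    . . . . . . .
    . . X . . . .
    . X . . . . .
    . . . . . . .
    . . . . . . .
T3:
  2·area = 108  (B↔C swapped to make it positive)
  edge (2, 22)→(6, 4): d=(4,-18) top-left  bias=+0
  edge (6, 4)→(10, 13): d=(4,9) right/bottom  bias=-1
  edge (10, 13)→(2, 22): d=(-8,9) right/bottom  bias=-1
    (3,3)@(7, 7): e=[30,3,75] → X
    (4,3)@(9, 7): e=[66,-15,57] → .
    (2,4)@(5, 9): e=[2,29,77] → X
    (4,4)@(9, 9): e=[74,-7,41] → .
    (2,5)@(5, 11): e=[10,37,61] → X
    (4,5)@(9, 11): e=[82,1,25] → X
    (5,5)@(11, 11): e=[118,-17,7] → .
    (2,6)@(5, 13): e=[18,45,45] → X
    (5,6)@(11, 13): e=[126,-9,-9] → .
    (2,7)@(5, 15): e=[26,53,29] → X
    (4,7)@(9, 15): e=[98,17,-7] → .
    (2,8)@(5, 17): e=[34,61,13] → X
  covered (13 px):
    . . . . . . .
    . . . . . . .
    . . . . . . .
    . . . X . . .
    . . X X . . .
    . . X X X . .
    . . X X X . .
    . . X X . . .
    . . X . . . .
    . X . . . . .
    . . . . . . .
    . . . . . . .
T4:
  2·area = 12
  edge (12, 6)→(0, 22): d=(-12,16) right/bottom  bias=-1
  edge (0, 22)→(12, 5): d=(12,-17) top-left  bias=+0
  edge (12, 5)→(12, 6): d=(0,1) right/bottom  bias=-1
    (5,3)@(11, 7): e=[4,7,1] → X
    (6,3)@(13, 7): e=[-28,41,-1] → .
    (5,4)@(11, 9): e=[-20,31,1] → .
    (2,7)@(5, 15): e=[4,1,7] → X
    (3,7)@(7, 15): e=[-28,35,5] → .
    (2,8)@(5, 17): e=[-20,25,7] → .
  covered (2 px):
    . . . . . . .
    . . . . . . .
    . . . . . . .
    . . . . . X .
    . . . . . . .
    . . . . . . .
    . . . . . . .
    . . X . . . .
    . . . . . . .
    . . . . . . .
    . . . . . . .
    . . . . . . .

Result: 28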